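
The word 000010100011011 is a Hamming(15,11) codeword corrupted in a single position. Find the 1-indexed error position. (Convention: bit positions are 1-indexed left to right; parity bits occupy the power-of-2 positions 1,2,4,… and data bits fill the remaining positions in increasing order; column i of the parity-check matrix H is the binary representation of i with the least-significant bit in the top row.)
Syndrome s = H · r^T (mod 2), r = 000010100011011:
  s[0] = (101010101010101)·(000010100011011) mod 2 = 0+0+0+0+1+0+1+0+0+0+1+0+0+0+1 mod 2 = 0
  s[1] = (011001100110011)·(000010100011011) mod 2 = 0+0+0+0+0+0+1+0+0+0+1+0+0+1+1 mod 2 = 0
  s[2] = (000111100001111)·(000010100011011) mod 2 = 0+0+0+0+1+0+1+0+0+0+0+1+0+1+1 mod 2 = 1
  s[3] = (000000011111111)·(000010100011011) mod 2 = 0+0+0+0+0+0+0+0+0+0+1+1+0+1+1 mod 2 = 0
Syndrome = 0010
Column i of H is the binary representation of i, so the syndrome is the binary index of the flipped bit.
Read s = 0010 with s[0] as LSB: 0·2^0 + 0·2^1 + 1·2^2 + 0·2^3 = 4.
Error is at bit position 4.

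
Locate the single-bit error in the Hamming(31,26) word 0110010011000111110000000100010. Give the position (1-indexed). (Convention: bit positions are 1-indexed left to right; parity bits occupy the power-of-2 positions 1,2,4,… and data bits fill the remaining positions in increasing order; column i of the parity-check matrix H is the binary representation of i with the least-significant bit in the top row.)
Syndrome s = H · r^T (mod 2), r = 0110010011000111110000000100010:
  s[0] = (1010101010101010101010101010101)·(0110010011000111110000000100010) mod 2 = 0+0+1+0+0+0+0+0+1+0+0+0+0+0+1+0+1+0+0+0+0+0+0+0+0+0+0+0+0+0+0 mod 2 = 0
  s[1] = (0110011001100110011001100110011)·(0110010011000111110000000100010) mod 2 = 0+1+1+0+0+1+0+0+0+1+0+0+0+1+1+0+0+1+0+0+0+0+0+0+0+1+0+0+0+1+0 mod 2 = 1
  s[2] = (0001111000011110000111100001111)·(0110010011000111110000000100010) mod 2 = 0+0+0+0+0+1+0+0+0+0+0+0+0+1+1+0+0+0+0+0+0+0+0+0+0+0+0+0+0+1+0 mod 2 = 0
  s[3] = (0000000111111110000000011111111)·(0110010011000111110000000100010) mod 2 = 0+0+0+0+0+0+0+0+1+1+0+0+0+1+1+0+0+0+0+0+0+0+0+0+0+1+0+0+0+1+0 mod 2 = 0
  s[4] = (0000000000000001111111111111111)·(0110010011000111110000000100010) mod 2 = 0+0+0+0+0+0+0+0+0+0+0+0+0+0+0+1+1+1+0+0+0+0+0+0+0+1+0+0+0+1+0 mod 2 = 1
Syndrome = 01001
Column i of H is the binary representation of i, so the syndrome is the binary index of the flipped bit.
Read s = 01001 with s[0] as LSB: 0·2^0 + 1·2^1 + 0·2^2 + 0·2^3 + 1·2^4 = 18.
Error is at bit position 18.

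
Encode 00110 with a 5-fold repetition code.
Repeat each bit 5× and concatenate:
0→00000  0→00000  1→11111  1→11111  0→00000
Codeword = 0000000000111111111100000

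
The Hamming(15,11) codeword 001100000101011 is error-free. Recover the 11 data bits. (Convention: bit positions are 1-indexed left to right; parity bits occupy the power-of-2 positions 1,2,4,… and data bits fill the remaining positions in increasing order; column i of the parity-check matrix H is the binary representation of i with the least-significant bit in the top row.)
Parity bits occupy power-of-2 positions; data bits are at positions {3,5,6,7,9,10,11,12,13,14,15} (1-indexed).
Extract: c[3]=1 c[5]=0 c[6]=0 c[7]=0 c[9]=0 c[10]=1 c[11]=0 c[12]=1 c[13]=0 c[14]=1 c[15]=1
Data = 10000101011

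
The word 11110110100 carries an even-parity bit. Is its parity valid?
Sum of all bits: 1+1+1+1+0+1+1+0+1+0+0 = 7; 7 mod 2 = 1. Result is 1 → parity error detected.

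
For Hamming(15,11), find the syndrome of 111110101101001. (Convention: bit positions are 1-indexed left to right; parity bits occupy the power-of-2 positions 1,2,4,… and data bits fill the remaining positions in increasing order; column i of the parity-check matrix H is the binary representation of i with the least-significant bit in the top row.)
Syndrome s = H · r^T (mod 2), r = 111110101101001:
  s[0] = (101010101010101)·(111110101101001) mod 2 = 1+0+1+0+1+0+1+0+1+0+0+0+0+0+1 mod 2 = 0
  s[1] = (011001100110011)·(111110101101001) mod 2 = 0+1+1+0+0+0+1+0+0+1+0+0+0+0+1 mod 2 = 1
  s[2] = (000111100001111)·(111110101101001) mod 2 = 0+0+0+1+1+0+1+0+0+0+0+1+0+0+1 mod 2 = 1
  s[3] = (000000011111111)·(111110101101001) mod 2 = 0+0+0+0+0+0+0+0+1+1+0+1+0+0+1 mod 2 = 0
Syndrome = 0110
Non-zero syndrome: error at position 6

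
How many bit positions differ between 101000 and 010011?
XOR = 111011, count of 1s = 5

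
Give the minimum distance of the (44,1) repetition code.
d_min = 44 (the only two codewords are 0…0 and 1…1, differing in all 44 positions).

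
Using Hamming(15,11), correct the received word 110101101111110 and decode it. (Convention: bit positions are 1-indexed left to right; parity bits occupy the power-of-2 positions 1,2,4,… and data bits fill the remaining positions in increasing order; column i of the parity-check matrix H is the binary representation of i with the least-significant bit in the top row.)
Syndrome s = H · r^T (mod 2), r = 110101101111110:
  s[0] = (101010101010101)·(110101101111110) mod 2 = 1+0+0+0+0+0+1+0+1+0+1+0+1+0+0 mod 2 = 1
  s[1] = (011001100110011)·(110101101111110) mod 2 = 0+1+0+0+0+1+1+0+0+1+1+0+0+1+0 mod 2 = 0
  s[2] = (000111100001111)·(110101101111110) mod 2 = 0+0+0+1+0+1+1+0+0+0+0+1+1+1+0 mod 2 = 0
  s[3] = (000000011111111)·(110101101111110) mod 2 = 0+0+0+0+0+0+0+0+1+1+1+1+1+1+0 mod 2 = 0
Syndrome = 1000
Column 1 of H equals this syndrome → error at bit 1 (1-indexed).
Flip bit 1: 110101101111110 → 010101101111110
Extract data bits at positions {3,5,6,7,9,10,11,12,13,14,15}: 00111111110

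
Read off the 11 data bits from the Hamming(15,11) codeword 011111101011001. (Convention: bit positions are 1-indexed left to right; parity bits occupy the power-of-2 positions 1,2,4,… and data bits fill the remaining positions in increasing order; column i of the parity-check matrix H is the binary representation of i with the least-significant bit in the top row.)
Parity bits occupy power-of-2 positions; data bits are at positions {3,5,6,7,9,10,11,12,13,14,15} (1-indexed).
Extract: c[3]=1 c[5]=1 c[6]=1 c[7]=1 c[9]=1 c[10]=0 c[11]=1 c[12]=1 c[13]=0 c[14]=0 c[15]=1
Data = 11111011001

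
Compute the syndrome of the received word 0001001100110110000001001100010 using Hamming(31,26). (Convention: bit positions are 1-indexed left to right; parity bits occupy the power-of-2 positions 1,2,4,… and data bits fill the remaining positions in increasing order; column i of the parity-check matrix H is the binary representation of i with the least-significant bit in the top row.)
Syndrome s = H · r^T (mod 2), r = 0001001100110110000001001100010:
  s[0] = (1010101010101010101010101010101)·(0001001100110110000001001100010) mod 2 = 0+0+0+0+0+0+1+0+0+0+1+0+0+0+1+0+0+0+0+0+0+0+0+0+1+0+0+0+0+0+0 mod 2 = 0
  s[1] = (0110011001100110011001100110011)·(0001001100110110000001001100010) mod 2 = 0+0+0+0+0+0+1+0+0+0+1+0+0+1+1+0+0+0+0+0+0+1+0+0+0+1+0+0+0+1+0 mod 2 = 1
  s[2] = (0001111000011110000111100001111)·(0001001100110110000001001100010) mod 2 = 0+0+0+1+0+0+1+0+0+0+0+1+0+1+1+0+0+0+0+0+0+1+0+0+0+0+0+0+0+1+0 mod 2 = 1
  s[3] = (0000000111111110000000011111111)·(0001001100110110000001001100010) mod 2 = 0+0+0+0+0+0+0+1+0+0+1+1+0+1+1+0+0+0+0+0+0+0+0+0+1+1+0+0+0+1+0 mod 2 = 0
  s[4] = (0000000000000001111111111111111)·(0001001100110110000001001100010) mod 2 = 0+0+0+0+0+0+0+0+0+0+0+0+0+0+0+0+0+0+0+0+0+1+0+0+1+1+0+0+0+1+0 mod 2 = 0
Syndrome = 01100
Non-zero syndrome: error at position 6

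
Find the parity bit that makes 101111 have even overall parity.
Sum of data bits: 1+0+1+1+1+1 = 5.
5 mod 2 = 1, so parity bit = 1.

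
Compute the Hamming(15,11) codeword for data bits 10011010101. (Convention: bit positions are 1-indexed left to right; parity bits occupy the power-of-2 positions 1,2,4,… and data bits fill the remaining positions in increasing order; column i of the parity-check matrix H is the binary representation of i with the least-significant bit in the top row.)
Codeword c = d · G (mod 2), d = 10011010101:
  c[0] = d·G[:,0] = (10011010101)·(11011010101) mod 2 = 1+0+0+1+1+0+1+0+1+0+1 mod 2 = 0
  c[1] = d·G[:,1] = (10011010101)·(10110110011) mod 2 = 1+0+0+1+0+0+1+0+0+0+1 mod 2 = 0
  c[2] = d·G[:,2] = (10011010101)·(10000000000) mod 2 = 1+0+0+0+0+0+0+0+0+0+0 mod 2 = 1
  c[3] = d·G[:,3] = (10011010101)·(01110001111) mod 2 = 0+0+0+1+0+0+0+0+1+0+1 mod 2 = 1
  c[4] = d·G[:,4] = (10011010101)·(01000000000) mod 2 = 0+0+0+0+0+0+0+0+0+0+0 mod 2 = 0
  c[5] = d·G[:,5] = (10011010101)·(00100000000) mod 2 = 0+0+0+0+0+0+0+0+0+0+0 mod 2 = 0
  c[6] = d·G[:,6] = (10011010101)·(00010000000) mod 2 = 0+0+0+1+0+0+0+0+0+0+0 mod 2 = 1
  c[7] = d·G[:,7] = (10011010101)·(00001111111) mod 2 = 0+0+0+0+1+0+1+0+1+0+1 mod 2 = 0
  c[8] = d·G[:,8] = (10011010101)·(00001000000) mod 2 = 0+0+0+0+1+0+0+0+0+0+0 mod 2 = 1
  c[9] = d·G[:,9] = (10011010101)·(00000100000) mod 2 = 0+0+0+0+0+0+0+0+0+0+0 mod 2 = 0
  c[10] = d·G[:,10] = (10011010101)·(00000010000) mod 2 = 0+0+0+0+0+0+1+0+0+0+0 mod 2 = 1
  c[11] = d·G[:,11] = (10011010101)·(00000001000) mod 2 = 0+0+0+0+0+0+0+0+0+0+0 mod 2 = 0
  c[12] = d·G[:,12] = (10011010101)·(00000000100) mod 2 = 0+0+0+0+0+0+0+0+1+0+0 mod 2 = 1
  c[13] = d·G[:,13] = (10011010101)·(00000000010) mod 2 = 0+0+0+0+0+0+0+0+0+0+0 mod 2 = 0
  c[14] = d·G[:,14] = (10011010101)·(00000000001) mod 2 = 0+0+0+0+0+0+0+0+0+0+1 mod 2 = 1
Codeword = 001100101010101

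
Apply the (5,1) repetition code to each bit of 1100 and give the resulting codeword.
Repeat each bit 5× and concatenate:
1→11111  1→11111  0→00000  0→00000
Codeword = 11111111110000000000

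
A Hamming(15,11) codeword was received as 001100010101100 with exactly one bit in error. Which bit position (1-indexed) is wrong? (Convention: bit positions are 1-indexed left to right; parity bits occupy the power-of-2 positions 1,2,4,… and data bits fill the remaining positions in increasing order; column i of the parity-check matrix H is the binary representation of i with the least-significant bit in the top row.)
Syndrome s = H · r^T (mod 2), r = 001100010101100:
  s[0] = (101010101010101)·(001100010101100) mod 2 = 0+0+1+0+0+0+0+0+0+0+0+0+1+0+0 mod 2 = 0
  s[1] = (011001100110011)·(001100010101100) mod 2 = 0+0+1+0+0+0+0+0+0+1+0+0+0+0+0 mod 2 = 0
  s[2] = (000111100001111)·(001100010101100) mod 2 = 0+0+0+1+0+0+0+0+0+0+0+1+1+0+0 mod 2 = 1
  s[3] = (000000011111111)·(001100010101100) mod 2 = 0+0+0+0+0+0+0+1+0+1+0+1+1+0+0 mod 2 = 0
Syndrome = 0010
Column i of H is the binary representation of i, so the syndrome is the binary index of the flipped bit.
Read s = 0010 with s[0] as LSB: 0·2^0 + 0·2^1 + 1·2^2 + 0·2^3 = 4.
Error is at bit position 4.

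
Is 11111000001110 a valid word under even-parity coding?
Sum of all bits: 1+1+1+1+1+0+0+0+0+0+1+1+1+0 = 8; 8 mod 2 = 0. Result is 0 → valid parity.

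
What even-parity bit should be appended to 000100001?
Sum of data bits: 0+0+0+1+0+0+0+0+1 = 2.
2 mod 2 = 0, so parity bit = 0.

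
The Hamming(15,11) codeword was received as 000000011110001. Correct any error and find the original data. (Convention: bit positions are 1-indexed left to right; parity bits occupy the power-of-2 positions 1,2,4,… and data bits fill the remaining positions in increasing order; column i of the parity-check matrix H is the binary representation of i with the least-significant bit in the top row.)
Syndrome s = H · r^T (mod 2), r = 000000011110001:
  s[0] = (101010101010101)·(000000011110001) mod 2 = 0+0+0+0+0+0+0+0+1+0+1+0+0+0+1 mod 2 = 1
  s[1] = (011001100110011)·(000000011110001) mod 2 = 0+0+0+0+0+0+0+0+0+1+1+0+0+0+1 mod 2 = 1
  s[2] = (000111100001111)·(000000011110001) mod 2 = 0+0+0+0+0+0+0+0+0+0+0+0+0+0+1 mod 2 = 1
  s[3] = (000000011111111)·(000000011110001) mod 2 = 0+0+0+0+0+0+0+1+1+1+1+0+0+0+1 mod 2 = 1
Syndrome = 1111
Column 15 of H equals this syndrome → error at bit 15 (1-indexed).
Flip bit 15: 000000011110001 → 000000011110000
Extract data bits at positions {3,5,6,7,9,10,11,12,13,14,15}: 00001110000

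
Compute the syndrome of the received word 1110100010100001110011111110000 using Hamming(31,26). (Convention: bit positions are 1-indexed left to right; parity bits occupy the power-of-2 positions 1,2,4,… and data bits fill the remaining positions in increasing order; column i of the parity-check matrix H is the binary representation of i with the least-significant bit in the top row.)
Syndrome s = H · r^T (mod 2), r = 1110100010100001110011111110000:
  s[0] = (1010101010101010101010101010101)·(1110100010100001110011111110000) mod 2 = 1+0+1+0+1+0+0+0+1+0+1+0+0+0+0+0+1+0+0+0+1+0+1+0+1+0+1+0+0+0+0 mod 2 = 0
  s[1] = (0110011001100110011001100110011)·(1110100010100001110011111110000) mod 2 = 0+1+1+0+0+0+0+0+0+0+1+0+0+0+0+0+0+1+0+0+0+1+1+0+0+1+1+0+0+0+0 mod 2 = 0
  s[2] = (0001111000011110000111100001111)·(1110100010100001110011111110000) mod 2 = 0+0+0+0+1+0+0+0+0+0+0+0+0+0+0+0+0+0+0+0+1+1+1+0+0+0+0+0+0+0+0 mod 2 = 0
  s[3] = (0000000111111110000000011111111)·(1110100010100001110011111110000) mod 2 = 0+0+0+0+0+0+0+0+1+0+1+0+0+0+0+0+0+0+0+0+0+0+0+1+1+1+1+0+0+0+0 mod 2 = 0
  s[4] = (0000000000000001111111111111111)·(1110100010100001110011111110000) mod 2 = 0+0+0+0+0+0+0+0+0+0+0+0+0+0+0+1+1+1+0+0+1+1+1+1+1+1+1+0+0+0+0 mod 2 = 0
Syndrome = 00000
s = 0: no error detected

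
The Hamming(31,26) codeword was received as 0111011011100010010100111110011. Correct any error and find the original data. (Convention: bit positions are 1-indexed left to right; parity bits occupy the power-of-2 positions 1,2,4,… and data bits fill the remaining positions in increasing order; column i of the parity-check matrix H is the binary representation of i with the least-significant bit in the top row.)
Syndrome s = H · r^T (mod 2), r = 0111011011100010010100111110011:
  s[0] = (1010101010101010101010101010101)·(0111011011100010010100111110011) mod 2 = 0+0+1+0+0+0+1+0+1+0+1+0+0+0+1+0+0+0+0+0+0+0+1+0+1+0+1+0+0+0+1 mod 2 = 1
  s[1] = (0110011001100110011001100110011)·(0111011011100010010100111110011) mod 2 = 0+1+1+0+0+1+1+0+0+1+1+0+0+0+1+0+0+1+0+0+0+0+1+0+0+1+1+0+0+1+1 mod 2 = 1
  s[2] = (0001111000011110000111100001111)·(0111011011100010010100111110011) mod 2 = 0+0+0+1+0+1+1+0+0+0+0+0+0+0+1+0+0+0+0+1+0+0+1+0+0+0+0+0+0+1+1 mod 2 = 0
  s[3] = (0000000111111110000000011111111)·(0111011011100010010100111110011) mod 2 = 0+0+0+0+0+0+0+0+1+1+1+0+0+0+1+0+0+0+0+0+0+0+0+1+1+1+1+0+0+1+1 mod 2 = 0
  s[4] = (0000000000000001111111111111111)·(0111011011100010010100111110011) mod 2 = 0+0+0+0+0+0+0+0+0+0+0+0+0+0+0+0+0+1+0+1+0+0+1+1+1+1+1+0+0+1+1 mod 2 = 1
Syndrome = 11001
Column 19 of H equals this syndrome → error at bit 19 (1-indexed).
Flip bit 19: 0111011011100010010100111110011 → 0111011011100010011100111110011
Extract data bits at positions {3,5,6,7,9,10,11,12,13,14,15,17,18,19,20,21,22,23,24,25,26,27,28,29,30,31}: 10111110001011100111110011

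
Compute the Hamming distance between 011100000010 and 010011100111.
XOR = 001111100101, count of 1s = 7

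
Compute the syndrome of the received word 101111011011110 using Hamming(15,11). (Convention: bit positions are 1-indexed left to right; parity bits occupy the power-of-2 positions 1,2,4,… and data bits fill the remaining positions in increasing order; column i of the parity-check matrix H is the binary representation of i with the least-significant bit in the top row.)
Syndrome s = H · r^T (mod 2), r = 101111011011110:
  s[0] = (101010101010101)·(101111011011110) mod 2 = 1+0+1+0+1+0+0+0+1+0+1+0+1+0+0 mod 2 = 0
  s[1] = (011001100110011)·(101111011011110) mod 2 = 0+0+1+0+0+1+0+0+0+0+1+0+0+1+0 mod 2 = 0
  s[2] = (000111100001111)·(101111011011110) mod 2 = 0+0+0+1+1+1+0+0+0+0+0+1+1+1+0 mod 2 = 0
  s[3] = (000000011111111)·(101111011011110) mod 2 = 0+0+0+0+0+0+0+1+1+0+1+1+1+1+0 mod 2 = 0
Syndrome = 0000
s = 0: no error detected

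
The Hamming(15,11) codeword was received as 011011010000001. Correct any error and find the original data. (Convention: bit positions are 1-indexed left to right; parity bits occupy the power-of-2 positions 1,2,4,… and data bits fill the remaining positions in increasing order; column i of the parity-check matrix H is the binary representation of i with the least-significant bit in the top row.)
Syndrome s = H · r^T (mod 2), r = 011011010000001:
  s[0] = (101010101010101)·(011011010000001) mod 2 = 0+0+1+0+1+0+0+0+0+0+0+0+0+0+1 mod 2 = 1
  s[1] = (011001100110011)·(011011010000001) mod 2 = 0+1+1+0+0+1+0+0+0+0+0+0+0+0+1 mod 2 = 0
  s[2] = (000111100001111)·(011011010000001) mod 2 = 0+0+0+0+1+1+0+0+0+0+0+0+0+0+1 mod 2 = 1
  s[3] = (000000011111111)·(011011010000001) mod 2 = 0+0+0+0+0+0+0+1+0+0+0+0+0+0+1 mod 2 = 0
Syndrome = 1010
Column 5 of H equals this syndrome → error at bit 5 (1-indexed).
Flip bit 5: 011011010000001 → 011001010000001
Extract data bits at positions {3,5,6,7,9,10,11,12,13,14,15}: 10100000001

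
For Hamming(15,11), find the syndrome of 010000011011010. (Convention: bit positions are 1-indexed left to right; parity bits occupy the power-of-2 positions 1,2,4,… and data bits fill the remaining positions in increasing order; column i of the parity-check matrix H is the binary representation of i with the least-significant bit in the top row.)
Syndrome s = H · r^T (mod 2), r = 010000011011010:
  s[0] = (101010101010101)·(010000011011010) mod 2 = 0+0+0+0+0+0+0+0+1+0+1+0+0+0+0 mod 2 = 0
  s[1] = (011001100110011)·(010000011011010) mod 2 = 0+1+0+0+0+0+0+0+0+0+1+0+0+1+0 mod 2 = 1
  s[2] = (000111100001111)·(010000011011010) mod 2 = 0+0+0+0+0+0+0+0+0+0+0+1+0+1+0 mod 2 = 0
  s[3] = (000000011111111)·(010000011011010) mod 2 = 0+0+0+0+0+0+0+1+1+0+1+1+0+1+0 mod 2 = 1
Syndrome = 0101
Non-zero syndrome: error at position 10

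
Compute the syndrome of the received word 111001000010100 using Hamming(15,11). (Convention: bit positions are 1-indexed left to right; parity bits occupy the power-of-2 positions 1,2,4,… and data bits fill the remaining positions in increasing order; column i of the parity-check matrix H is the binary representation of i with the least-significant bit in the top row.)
Syndrome s = H · r^T (mod 2), r = 111001000010100:
  s[0] = (101010101010101)·(111001000010100) mod 2 = 1+0+1+0+0+0+0+0+0+0+1+0+1+0+0 mod 2 = 0
  s[1] = (011001100110011)·(111001000010100) mod 2 = 0+1+1+0+0+1+0+0+0+0+1+0+0+0+0 mod 2 = 0
  s[2] = (000111100001111)·(111001000010100) mod 2 = 0+0+0+0+0+1+0+0+0+0+0+0+1+0+0 mod 2 = 0
  s[3] = (000000011111111)·(111001000010100) mod 2 = 0+0+0+0+0+0+0+0+0+0+1+0+1+0+0 mod 2 = 0
Syndrome = 0000
s = 0: no error detected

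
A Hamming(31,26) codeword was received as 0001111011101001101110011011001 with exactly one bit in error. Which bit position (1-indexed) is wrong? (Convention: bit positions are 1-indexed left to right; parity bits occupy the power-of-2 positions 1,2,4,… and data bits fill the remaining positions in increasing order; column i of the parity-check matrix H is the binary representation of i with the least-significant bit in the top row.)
Syndrome s = H · r^T (mod 2), r = 0001111011101001101110011011001:
  s[0] = (1010101010101010101010101010101)·(0001111011101001101110011011001) mod 2 = 0+0+0+0+1+0+1+0+1+0+1+0+1+0+0+0+1+0+1+0+1+0+0+0+1+0+1+0+0+0+1 mod 2 = 1
  s[1] = (0110011001100110011001100110011)·(0001111011101001101110011011001) mod 2 = 0+0+0+0+0+1+1+0+0+1+1+0+0+0+0+0+0+0+1+0+0+0+0+0+0+0+1+0+0+0+1 mod 2 = 1
  s[2] = (0001111000011110000111100001111)·(0001111011101001101110011011001) mod 2 = 0+0+0+1+1+1+1+0+0+0+0+0+1+0+0+0+0+0+0+1+1+0+0+0+0+0+0+1+0+0+1 mod 2 = 1
  s[3] = (0000000111111110000000011111111)·(0001111011101001101110011011001) mod 2 = 0+0+0+0+0+0+0+0+1+1+1+0+1+0+0+0+0+0+0+0+0+0+0+1+1+0+1+1+0+0+1 mod 2 = 1
  s[4] = (0000000000000001111111111111111)·(0001111011101001101110011011001) mod 2 = 0+0+0+0+0+0+0+0+0+0+0+0+0+0+0+1+1+0+1+1+1+0+0+1+1+0+1+1+0+0+1 mod 2 = 0
Syndrome = 11110
Column i of H is the binary representation of i, so the syndrome is the binary index of the flipped bit.
Read s = 11110 with s[0] as LSB: 1·2^0 + 1·2^1 + 1·2^2 + 1·2^3 + 0·2^4 = 15.
Error is at bit position 15.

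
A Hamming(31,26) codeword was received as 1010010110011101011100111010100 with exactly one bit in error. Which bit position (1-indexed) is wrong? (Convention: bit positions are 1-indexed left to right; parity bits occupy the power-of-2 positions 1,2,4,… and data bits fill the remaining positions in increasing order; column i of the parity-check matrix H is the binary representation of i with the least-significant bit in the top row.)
Syndrome s = H · r^T (mod 2), r = 1010010110011101011100111010100:
  s[0] = (1010101010101010101010101010101)·(1010010110011101011100111010100) mod 2 = 1+0+1+0+0+0+0+0+1+0+0+0+1+0+0+0+0+0+1+0+0+0+1+0+1+0+1+0+1+0+0 mod 2 = 1
  s[1] = (0110011001100110011001100110011)·(1010010110011101011100111010100) mod 2 = 0+0+1+0+0+1+0+0+0+0+0+0+0+1+0+0+0+1+1+0+0+0+1+0+0+0+1+0+0+0+0 mod 2 = 1
  s[2] = (0001111000011110000111100001111)·(1010010110011101011100111010100) mod 2 = 0+0+0+0+0+1+0+0+0+0+0+1+1+1+0+0+0+0+0+1+0+0+1+0+0+0+0+0+1+0+0 mod 2 = 1
  s[3] = (0000000111111110000000011111111)·(1010010110011101011100111010100) mod 2 = 0+0+0+0+0+0+0+1+1+0+0+1+1+1+0+0+0+0+0+0+0+0+0+1+1+0+1+0+1+0+0 mod 2 = 1
  s[4] = (0000000000000001111111111111111)·(1010010110011101011100111010100) mod 2 = 0+0+0+0+0+0+0+0+0+0+0+0+0+0+0+1+0+1+1+1+0+0+1+1+1+0+1+0+1+0+0 mod 2 = 1
Syndrome = 11111
Column i of H is the binary representation of i, so the syndrome is the binary index of the flipped bit.
Read s = 11111 with s[0] as LSB: 1·2^0 + 1·2^1 + 1·2^2 + 1·2^3 + 1·2^4 = 31.
Error is at bit position 31.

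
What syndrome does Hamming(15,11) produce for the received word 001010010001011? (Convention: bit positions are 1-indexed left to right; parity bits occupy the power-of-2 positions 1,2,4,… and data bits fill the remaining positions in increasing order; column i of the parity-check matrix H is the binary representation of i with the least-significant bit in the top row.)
Syndrome s = H · r^T (mod 2), r = 001010010001011:
  s[0] = (101010101010101)·(001010010001011) mod 2 = 0+0+1+0+1+0+0+0+0+0+0+0+0+0+1 mod 2 = 1
  s[1] = (011001100110011)·(001010010001011) mod 2 = 0+0+1+0+0+0+0+0+0+0+0+0+0+1+1 mod 2 = 1
  s[2] = (000111100001111)·(001010010001011) mod 2 = 0+0+0+0+1+0+0+0+0+0+0+1+0+1+1 mod 2 = 0
  s[3] = (000000011111111)·(001010010001011) mod 2 = 0+0+0+0+0+0+0+1+0+0+0+1+0+1+1 mod 2 = 0
Syndrome = 1100
Non-zero syndrome: error at position 3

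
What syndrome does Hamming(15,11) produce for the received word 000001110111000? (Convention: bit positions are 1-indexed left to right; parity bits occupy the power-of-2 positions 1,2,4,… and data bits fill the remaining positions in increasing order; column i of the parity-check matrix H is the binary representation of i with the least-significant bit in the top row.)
Syndrome s = H · r^T (mod 2), r = 000001110111000:
  s[0] = (101010101010101)·(000001110111000) mod 2 = 0+0+0+0+0+0+1+0+0+0+1+0+0+0+0 mod 2 = 0
  s[1] = (011001100110011)·(000001110111000) mod 2 = 0+0+0+0+0+1+1+0+0+1+1+0+0+0+0 mod 2 = 0
  s[2] = (000111100001111)·(000001110111000) mod 2 = 0+0+0+0+0+1+1+0+0+0+0+1+0+0+0 mod 2 = 1
  s[3] = (000000011111111)·(000001110111000) mod 2 = 0+0+0+0+0+0+0+1+0+1+1+1+0+0+0 mod 2 = 0
Syndrome = 0010
Non-zero syndrome: error at position 4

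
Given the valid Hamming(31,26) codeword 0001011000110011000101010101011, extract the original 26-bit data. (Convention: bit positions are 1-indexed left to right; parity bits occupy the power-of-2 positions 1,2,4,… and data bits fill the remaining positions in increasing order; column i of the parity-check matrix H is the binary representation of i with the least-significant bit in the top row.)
Parity bits occupy power-of-2 positions; data bits are at positions {3,5,6,7,9,10,11,12,13,14,15,17,18,19,20,21,22,23,24,25,26,27,28,29,30,31} (1-indexed).
Extract: c[3]=0 c[5]=0 c[6]=1 c[7]=1 c[9]=0 c[10]=0 c[11]=1 c[12]=1 c[13]=0 c[14]=0 c[15]=1 c[17]=0 c[18]=0 c[19]=0 c[20]=1 c[21]=0 c[22]=1 c[23]=0 c[24]=1 c[25]=0 c[26]=1 c[27]=0 c[28]=1 c[29]=0 c[30]=1 c[31]=1
Data = 00110011001000101010101011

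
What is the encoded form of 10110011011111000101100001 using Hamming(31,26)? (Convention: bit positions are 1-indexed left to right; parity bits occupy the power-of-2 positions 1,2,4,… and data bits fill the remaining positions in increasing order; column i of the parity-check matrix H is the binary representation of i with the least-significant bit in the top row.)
Codeword c = d · G (mod 2), d = 10110011011111000101100001:
  c[0] = d·G[:,0] = (10110011011111000101100001)·(11011010101101010101010101) mod 2 = 1+0+0+1+0+0+1+0+0+0+1+1+0+1+0+0+0+1+0+1+0+0+0+0+0+1 mod 2 = 1
  c[1] = d·G[:,1] = (10110011011111000101100001)·(10110110011011001100110011) mod 2 = 1+0+1+1+0+0+1+0+0+1+1+0+1+1+0+0+0+1+0+0+1+0+0+0+0+1 mod 2 = 1
  c[2] = d·G[:,2] = (10110011011111000101100001)·(10000000000000000000000000) mod 2 = 1+0+0+0+0+0+0+0+0+0+0+0+0+0+0+0+0+0+0+0+0+0+0+0+0+0 mod 2 = 1
  c[3] = d·G[:,3] = (10110011011111000101100001)·(01110001111000111100001111) mod 2 = 0+0+1+1+0+0+0+1+0+1+1+0+0+0+0+0+0+1+0+0+0+0+0+0+0+1 mod 2 = 1
  c[4] = d·G[:,4] = (10110011011111000101100001)·(01000000000000000000000000) mod 2 = 0+0+0+0+0+0+0+0+0+0+0+0+0+0+0+0+0+0+0+0+0+0+0+0+0+0 mod 2 = 0
  c[5] = d·G[:,5] = (10110011011111000101100001)·(00100000000000000000000000) mod 2 = 0+0+1+0+0+0+0+0+0+0+0+0+0+0+0+0+0+0+0+0+0+0+0+0+0+0 mod 2 = 1
  c[6] = d·G[:,6] = (10110011011111000101100001)·(00010000000000000000000000) mod 2 = 0+0+0+1+0+0+0+0+0+0+0+0+0+0+0+0+0+0+0+0+0+0+0+0+0+0 mod 2 = 1
  c[7] = d·G[:,7] = (10110011011111000101100001)·(00001111111000000011111111) mod 2 = 0+0+0+0+0+0+1+1+0+1+1+0+0+0+0+0+0+0+0+1+1+0+0+0+0+1 mod 2 = 1
  c[8] = d·G[:,8] = (10110011011111000101100001)·(00001000000000000000000000) mod 2 = 0+0+0+0+0+0+0+0+0+0+0+0+0+0+0+0+0+0+0+0+0+0+0+0+0+0 mod 2 = 0
  c[9] = d·G[:,9] = (10110011011111000101100001)·(00000100000000000000000000) mod 2 = 0+0+0+0+0+0+0+0+0+0+0+0+0+0+0+0+0+0+0+0+0+0+0+0+0+0 mod 2 = 0
  c[10] = d·G[:,10] = (10110011011111000101100001)·(00000010000000000000000000) mod 2 = 0+0+0+0+0+0+1+0+0+0+0+0+0+0+0+0+0+0+0+0+0+0+0+0+0+0 mod 2 = 1
  c[11] = d·G[:,11] = (10110011011111000101100001)·(00000001000000000000000000) mod 2 = 0+0+0+0+0+0+0+1+0+0+0+0+0+0+0+0+0+0+0+0+0+0+0+0+0+0 mod 2 = 1
  c[12] = d·G[:,12] = (10110011011111000101100001)·(00000000100000000000000000) mod 2 = 0+0+0+0+0+0+0+0+0+0+0+0+0+0+0+0+0+0+0+0+0+0+0+0+0+0 mod 2 = 0
  c[13] = d·G[:,13] = (10110011011111000101100001)·(00000000010000000000000000) mod 2 = 0+0+0+0+0+0+0+0+0+1+0+0+0+0+0+0+0+0+0+0+0+0+0+0+0+0 mod 2 = 1
  c[14] = d·G[:,14] = (10110011011111000101100001)·(00000000001000000000000000) mod 2 = 0+0+0+0+0+0+0+0+0+0+1+0+0+0+0+0+0+0+0+0+0+0+0+0+0+0 mod 2 = 1
  c[15] = d·G[:,15] = (10110011011111000101100001)·(00000000000111111111111111) mod 2 = 0+0+0+0+0+0+0+0+0+0+0+1+1+1+0+0+0+1+0+1+1+0+0+0+0+1 mod 2 = 1
  c[16] = d·G[:,16] = (10110011011111000101100001)·(00000000000100000000000000) mod 2 = 0+0+0+0+0+0+0+0+0+0+0+1+0+0+0+0+0+0+0+0+0+0+0+0+0+0 mod 2 = 1
  c[17] = d·G[:,17] = (10110011011111000101100001)·(00000000000010000000000000) mod 2 = 0+0+0+0+0+0+0+0+0+0+0+0+1+0+0+0+0+0+0+0+0+0+0+0+0+0 mod 2 = 1
  c[18] = d·G[:,18] = (10110011011111000101100001)·(00000000000001000000000000) mod 2 = 0+0+0+0+0+0+0+0+0+0+0+0+0+1+0+0+0+0+0+0+0+0+0+0+0+0 mod 2 = 1
  c[19] = d·G[:,19] = (10110011011111000101100001)·(00000000000000100000000000) mod 2 = 0+0+0+0+0+0+0+0+0+0+0+0+0+0+0+0+0+0+0+0+0+0+0+0+0+0 mod 2 = 0
  c[20] = d·G[:,20] = (10110011011111000101100001)·(00000000000000010000000000) mod 2 = 0+0+0+0+0+0+0+0+0+0+0+0+0+0+0+0+0+0+0+0+0+0+0+0+0+0 mod 2 = 0
  c[21] = d·G[:,21] = (10110011011111000101100001)·(00000000000000001000000000) mod 2 = 0+0+0+0+0+0+0+0+0+0+0+0+0+0+0+0+0+0+0+0+0+0+0+0+0+0 mod 2 = 0
  c[22] = d·G[:,22] = (10110011011111000101100001)·(00000000000000000100000000) mod 2 = 0+0+0+0+0+0+0+0+0+0+0+0+0+0+0+0+0+1+0+0+0+0+0+0+0+0 mod 2 = 1
  c[23] = d·G[:,23] = (10110011011111000101100001)·(00000000000000000010000000) mod 2 = 0+0+0+0+0+0+0+0+0+0+0+0+0+0+0+0+0+0+0+0+0+0+0+0+0+0 mod 2 = 0
  c[24] = d·G[:,24] = (10110011011111000101100001)·(00000000000000000001000000) mod 2 = 0+0+0+0+0+0+0+0+0+0+0+0+0+0+0+0+0+0+0+1+0+0+0+0+0+0 mod 2 = 1
  c[25] = d·G[:,25] = (10110011011111000101100001)·(00000000000000000000100000) mod 2 = 0+0+0+0+0+0+0+0+0+0+0+0+0+0+0+0+0+0+0+0+1+0+0+0+0+0 mod 2 = 1
  c[26] = d·G[:,26] = (10110011011111000101100001)·(00000000000000000000010000) mod 2 = 0+0+0+0+0+0+0+0+0+0+0+0+0+0+0+0+0+0+0+0+0+0+0+0+0+0 mod 2 = 0
  c[27] = d·G[:,27] = (10110011011111000101100001)·(00000000000000000000001000) mod 2 = 0+0+0+0+0+0+0+0+0+0+0+0+0+0+0+0+0+0+0+0+0+0+0+0+0+0 mod 2 = 0
  c[28] = d·G[:,28] = (10110011011111000101100001)·(00000000000000000000000100) mod 2 = 0+0+0+0+0+0+0+0+0+0+0+0+0+0+0+0+0+0+0+0+0+0+0+0+0+0 mod 2 = 0
  c[29] = d·G[:,29] = (10110011011111000101100001)·(00000000000000000000000010) mod 2 = 0+0+0+0+0+0+0+0+0+0+0+0+0+0+0+0+0+0+0+0+0+0+0+0+0+0 mod 2 = 0
  c[30] = d·G[:,30] = (10110011011111000101100001)·(00000000000000000000000001) mod 2 = 0+0+0+0+0+0+0+0+0+0+0+0+0+0+0+0+0+0+0+0+0+0+0+0+0+1 mod 2 = 1
Codeword = 1111011100110111111000101100001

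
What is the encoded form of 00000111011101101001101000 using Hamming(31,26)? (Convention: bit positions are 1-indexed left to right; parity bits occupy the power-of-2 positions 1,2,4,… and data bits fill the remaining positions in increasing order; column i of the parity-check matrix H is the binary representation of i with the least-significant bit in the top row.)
Codeword c = d · G (mod 2), d = 00000111011101101001101000:
  c[0] = d·G[:,0] = (00000111011101101001101000)·(11011010101101010101010101) mod 2 = 0+0+0+0+0+0+1+0+0+0+1+1+0+1+0+0+0+0+0+1+0+0+0+0+0+0 mod 2 = 1
  c[1] = d·G[:,1] = (00000111011101101001101000)·(10110110011011001100110011) mod 2 = 0+0+0+0+0+1+1+0+0+1+1+0+0+1+0+0+1+0+0+0+1+0+0+0+0+0 mod 2 = 1
  c[2] = d·G[:,2] = (00000111011101101001101000)·(10000000000000000000000000) mod 2 = 0+0+0+0+0+0+0+0+0+0+0+0+0+0+0+0+0+0+0+0+0+0+0+0+0+0 mod 2 = 0
  c[3] = d·G[:,3] = (00000111011101101001101000)·(01110001111000111100001111) mod 2 = 0+0+0+0+0+0+0+1+0+1+1+0+0+0+1+0+1+0+0+0+0+0+1+0+0+0 mod 2 = 0
  c[4] = d·G[:,4] = (00000111011101101001101000)·(01000000000000000000000000) mod 2 = 0+0+0+0+0+0+0+0+0+0+0+0+0+0+0+0+0+0+0+0+0+0+0+0+0+0 mod 2 = 0
  c[5] = d·G[:,5] = (00000111011101101001101000)·(00100000000000000000000000) mod 2 = 0+0+0+0+0+0+0+0+0+0+0+0+0+0+0+0+0+0+0+0+0+0+0+0+0+0 mod 2 = 0
  c[6] = d·G[:,6] = (00000111011101101001101000)·(00010000000000000000000000) mod 2 = 0+0+0+0+0+0+0+0+0+0+0+0+0+0+0+0+0+0+0+0+0+0+0+0+0+0 mod 2 = 0
  c[7] = d·G[:,7] = (00000111011101101001101000)·(00001111111000000011111111) mod 2 = 0+0+0+0+0+1+1+1+0+1+1+0+0+0+0+0+0+0+0+1+1+0+1+0+0+0 mod 2 = 0
  c[8] = d·G[:,8] = (00000111011101101001101000)·(00001000000000000000000000) mod 2 = 0+0+0+0+0+0+0+0+0+0+0+0+0+0+0+0+0+0+0+0+0+0+0+0+0+0 mod 2 = 0
  c[9] = d·G[:,9] = (00000111011101101001101000)·(00000100000000000000000000) mod 2 = 0+0+0+0+0+1+0+0+0+0+0+0+0+0+0+0+0+0+0+0+0+0+0+0+0+0 mod 2 = 1
  c[10] = d·G[:,10] = (00000111011101101001101000)·(00000010000000000000000000) mod 2 = 0+0+0+0+0+0+1+0+0+0+0+0+0+0+0+0+0+0+0+0+0+0+0+0+0+0 mod 2 = 1
  c[11] = d·G[:,11] = (00000111011101101001101000)·(00000001000000000000000000) mod 2 = 0+0+0+0+0+0+0+1+0+0+0+0+0+0+0+0+0+0+0+0+0+0+0+0+0+0 mod 2 = 1
  c[12] = d·G[:,12] = (00000111011101101001101000)·(00000000100000000000000000) mod 2 = 0+0+0+0+0+0+0+0+0+0+0+0+0+0+0+0+0+0+0+0+0+0+0+0+0+0 mod 2 = 0
  c[13] = d·G[:,13] = (00000111011101101001101000)·(00000000010000000000000000) mod 2 = 0+0+0+0+0+0+0+0+0+1+0+0+0+0+0+0+0+0+0+0+0+0+0+0+0+0 mod 2 = 1
  c[14] = d·G[:,14] = (00000111011101101001101000)·(00000000001000000000000000) mod 2 = 0+0+0+0+0+0+0+0+0+0+1+0+0+0+0+0+0+0+0+0+0+0+0+0+0+0 mod 2 = 1
  c[15] = d·G[:,15] = (00000111011101101001101000)·(00000000000111111111111111) mod 2 = 0+0+0+0+0+0+0+0+0+0+0+1+0+1+1+0+1+0+0+1+1+0+1+0+0+0 mod 2 = 1
  c[16] = d·G[:,16] = (00000111011101101001101000)·(00000000000100000000000000) mod 2 = 0+0+0+0+0+0+0+0+0+0+0+1+0+0+0+0+0+0+0+0+0+0+0+0+0+0 mod 2 = 1
  c[17] = d·G[:,17] = (00000111011101101001101000)·(00000000000010000000000000) mod 2 = 0+0+0+0+0+0+0+0+0+0+0+0+0+0+0+0+0+0+0+0+0+0+0+0+0+0 mod 2 = 0
  c[18] = d·G[:,18] = (00000111011101101001101000)·(00000000000001000000000000) mod 2 = 0+0+0+0+0+0+0+0+0+0+0+0+0+1+0+0+0+0+0+0+0+0+0+0+0+0 mod 2 = 1
  c[19] = d·G[:,19] = (00000111011101101001101000)·(00000000000000100000000000) mod 2 = 0+0+0+0+0+0+0+0+0+0+0+0+0+0+1+0+0+0+0+0+0+0+0+0+0+0 mod 2 = 1
  c[20] = d·G[:,20] = (00000111011101101001101000)·(00000000000000010000000000) mod 2 = 0+0+0+0+0+0+0+0+0+0+0+0+0+0+0+0+0+0+0+0+0+0+0+0+0+0 mod 2 = 0
  c[21] = d·G[:,21] = (00000111011101101001101000)·(00000000000000001000000000) mod 2 = 0+0+0+0+0+0+0+0+0+0+0+0+0+0+0+0+1+0+0+0+0+0+0+0+0+0 mod 2 = 1
  c[22] = d·G[:,22] = (00000111011101101001101000)·(00000000000000000100000000) mod 2 = 0+0+0+0+0+0+0+0+0+0+0+0+0+0+0+0+0+0+0+0+0+0+0+0+0+0 mod 2 = 0
  c[23] = d·G[:,23] = (00000111011101101001101000)·(00000000000000000010000000) mod 2 = 0+0+0+0+0+0+0+0+0+0+0+0+0+0+0+0+0+0+0+0+0+0+0+0+0+0 mod 2 = 0
  c[24] = d·G[:,24] = (00000111011101101001101000)·(00000000000000000001000000) mod 2 = 0+0+0+0+0+0+0+0+0+0+0+0+0+0+0+0+0+0+0+1+0+0+0+0+0+0 mod 2 = 1
  c[25] = d·G[:,25] = (00000111011101101001101000)·(00000000000000000000100000) mod 2 = 0+0+0+0+0+0+0+0+0+0+0+0+0+0+0+0+0+0+0+0+1+0+0+0+0+0 mod 2 = 1
  c[26] = d·G[:,26] = (00000111011101101001101000)·(00000000000000000000010000) mod 2 = 0+0+0+0+0+0+0+0+0+0+0+0+0+0+0+0+0+0+0+0+0+0+0+0+0+0 mod 2 = 0
  c[27] = d·G[:,27] = (00000111011101101001101000)·(00000000000000000000001000) mod 2 = 0+0+0+0+0+0+0+0+0+0+0+0+0+0+0+0+0+0+0+0+0+0+1+0+0+0 mod 2 = 1
  c[28] = d·G[:,28] = (00000111011101101001101000)·(00000000000000000000000100) mod 2 = 0+0+0+0+0+0+0+0+0+0+0+0+0+0+0+0+0+0+0+0+0+0+0+0+0+0 mod 2 = 0
  c[29] = d·G[:,29] = (00000111011101101001101000)·(00000000000000000000000010) mod 2 = 0+0+0+0+0+0+0+0+0+0+0+0+0+0+0+0+0+0+0+0+0+0+0+0+0+0 mod 2 = 0
  c[30] = d·G[:,30] = (00000111011101101001101000)·(00000000000000000000000001) mod 2 = 0+0+0+0+0+0+0+0+0+0+0+0+0+0+0+0+0+0+0+0+0+0+0+0+0+0 mod 2 = 0
Codeword = 1100000001110111101101001101000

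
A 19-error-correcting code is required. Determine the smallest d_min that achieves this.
Correcting t errors requires d_min ≥ 2t + 1 = 2·19 + 1 = 39.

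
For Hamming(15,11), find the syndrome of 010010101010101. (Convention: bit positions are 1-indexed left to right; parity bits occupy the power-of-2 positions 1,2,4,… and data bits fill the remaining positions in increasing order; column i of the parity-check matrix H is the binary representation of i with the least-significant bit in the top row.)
Syndrome s = H · r^T (mod 2), r = 010010101010101:
  s[0] = (101010101010101)·(010010101010101) mod 2 = 0+0+0+0+1+0+1+0+1+0+1+0+1+0+1 mod 2 = 0
  s[1] = (011001100110011)·(010010101010101) mod 2 = 0+1+0+0+0+0+1+0+0+0+1+0+0+0+1 mod 2 = 0
  s[2] = (000111100001111)·(010010101010101) mod 2 = 0+0+0+0+1+0+1+0+0+0+0+0+1+0+1 mod 2 = 0
  s[3] = (000000011111111)·(010010101010101) mod 2 = 0+0+0+0+0+0+0+0+1+0+1+0+1+0+1 mod 2 = 0
Syndrome = 0000
s = 0: no error detected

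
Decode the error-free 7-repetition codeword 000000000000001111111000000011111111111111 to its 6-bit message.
Split into 7-bit blocks: 0000000 0000000 1111111 0000000 1111111 1111111
Data = 001011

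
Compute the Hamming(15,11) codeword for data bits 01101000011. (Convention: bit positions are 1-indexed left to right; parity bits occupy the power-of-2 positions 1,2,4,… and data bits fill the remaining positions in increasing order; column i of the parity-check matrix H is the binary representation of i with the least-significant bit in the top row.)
Codeword c = d · G (mod 2), d = 01101000011:
  c[0] = d·G[:,0] = (01101000011)·(11011010101) mod 2 = 0+1+0+0+1+0+0+0+0+0+1 mod 2 = 1
  c[1] = d·G[:,1] = (01101000011)·(10110110011) mod 2 = 0+0+1+0+0+0+0+0+0+1+1 mod 2 = 1
  c[2] = d·G[:,2] = (01101000011)·(10000000000) mod 2 = 0+0+0+0+0+0+0+0+0+0+0 mod 2 = 0
  c[3] = d·G[:,3] = (01101000011)·(01110001111) mod 2 = 0+1+1+0+0+0+0+0+0+1+1 mod 2 = 0
  c[4] = d·G[:,4] = (01101000011)·(01000000000) mod 2 = 0+1+0+0+0+0+0+0+0+0+0 mod 2 = 1
  c[5] = d·G[:,5] = (01101000011)·(00100000000) mod 2 = 0+0+1+0+0+0+0+0+0+0+0 mod 2 = 1
  c[6] = d·G[:,6] = (01101000011)·(00010000000) mod 2 = 0+0+0+0+0+0+0+0+0+0+0 mod 2 = 0
  c[7] = d·G[:,7] = (01101000011)·(00001111111) mod 2 = 0+0+0+0+1+0+0+0+0+1+1 mod 2 = 1
  c[8] = d·G[:,8] = (01101000011)·(00001000000) mod 2 = 0+0+0+0+1+0+0+0+0+0+0 mod 2 = 1
  c[9] = d·G[:,9] = (01101000011)·(00000100000) mod 2 = 0+0+0+0+0+0+0+0+0+0+0 mod 2 = 0
  c[10] = d·G[:,10] = (01101000011)·(00000010000) mod 2 = 0+0+0+0+0+0+0+0+0+0+0 mod 2 = 0
  c[11] = d·G[:,11] = (01101000011)·(00000001000) mod 2 = 0+0+0+0+0+0+0+0+0+0+0 mod 2 = 0
  c[12] = d·G[:,12] = (01101000011)·(00000000100) mod 2 = 0+0+0+0+0+0+0+0+0+0+0 mod 2 = 0
  c[13] = d·G[:,13] = (01101000011)·(00000000010) mod 2 = 0+0+0+0+0+0+0+0+0+1+0 mod 2 = 1
  c[14] = d·G[:,14] = (01101000011)·(00000000001) mod 2 = 0+0+0+0+0+0+0+0+0+0+1 mod 2 = 1
Codeword = 110011011000011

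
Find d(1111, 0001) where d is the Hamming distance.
XOR = 1110, count of 1s = 3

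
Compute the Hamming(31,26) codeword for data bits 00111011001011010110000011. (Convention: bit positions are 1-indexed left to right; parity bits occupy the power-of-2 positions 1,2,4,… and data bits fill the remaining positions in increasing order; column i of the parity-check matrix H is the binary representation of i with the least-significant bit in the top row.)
Codeword c = d · G (mod 2), d = 00111011001011010110000011:
  c[0] = d·G[:,0] = (00111011001011010110000011)·(11011010101101010101010101) mod 2 = 0+0+0+1+1+0+1+0+0+0+1+0+0+1+0+1+0+1+0+0+0+0+0+0+0+1 mod 2 = 0
  c[1] = d·G[:,1] = (00111011001011010110000011)·(10110110011011001100110011) mod 2 = 0+0+1+1+0+0+1+0+0+0+1+0+1+1+0+0+0+1+0+0+0+0+0+0+1+1 mod 2 = 1
  c[2] = d·G[:,2] = (00111011001011010110000011)·(10000000000000000000000000) mod 2 = 0+0+0+0+0+0+0+0+0+0+0+0+0+0+0+0+0+0+0+0+0+0+0+0+0+0 mod 2 = 0
  c[3] = d·G[:,3] = (00111011001011010110000011)·(01110001111000111100001111) mod 2 = 0+0+1+1+0+0+0+1+0+0+1+0+0+0+0+1+0+1+0+0+0+0+0+0+1+1 mod 2 = 0
  c[4] = d·G[:,4] = (00111011001011010110000011)·(01000000000000000000000000) mod 2 = 0+0+0+0+0+0+0+0+0+0+0+0+0+0+0+0+0+0+0+0+0+0+0+0+0+0 mod 2 = 0
  c[5] = d·G[:,5] = (00111011001011010110000011)·(00100000000000000000000000) mod 2 = 0+0+1+0+0+0+0+0+0+0+0+0+0+0+0+0+0+0+0+0+0+0+0+0+0+0 mod 2 = 1
  c[6] = d·G[:,6] = (00111011001011010110000011)·(00010000000000000000000000) mod 2 = 0+0+0+1+0+0+0+0+0+0+0+0+0+0+0+0+0+0+0+0+0+0+0+0+0+0 mod 2 = 1
  c[7] = d·G[:,7] = (00111011001011010110000011)·(00001111111000000011111111) mod 2 = 0+0+0+0+1+0+1+1+0+0+1+0+0+0+0+0+0+0+1+0+0+0+0+0+1+1 mod 2 = 1
  c[8] = d·G[:,8] = (00111011001011010110000011)·(00001000000000000000000000) mod 2 = 0+0+0+0+1+0+0+0+0+0+0+0+0+0+0+0+0+0+0+0+0+0+0+0+0+0 mod 2 = 1
  c[9] = d·G[:,9] = (00111011001011010110000011)·(00000100000000000000000000) mod 2 = 0+0+0+0+0+0+0+0+0+0+0+0+0+0+0+0+0+0+0+0+0+0+0+0+0+0 mod 2 = 0
  c[10] = d·G[:,10] = (00111011001011010110000011)·(00000010000000000000000000) mod 2 = 0+0+0+0+0+0+1+0+0+0+0+0+0+0+0+0+0+0+0+0+0+0+0+0+0+0 mod 2 = 1
  c[11] = d·G[:,11] = (00111011001011010110000011)·(00000001000000000000000000) mod 2 = 0+0+0+0+0+0+0+1+0+0+0+0+0+0+0+0+0+0+0+0+0+0+0+0+0+0 mod 2 = 1
  c[12] = d·G[:,12] = (00111011001011010110000011)·(00000000100000000000000000) mod 2 = 0+0+0+0+0+0+0+0+0+0+0+0+0+0+0+0+0+0+0+0+0+0+0+0+0+0 mod 2 = 0
  c[13] = d·G[:,13] = (00111011001011010110000011)·(00000000010000000000000000) mod 2 = 0+0+0+0+0+0+0+0+0+0+0+0+0+0+0+0+0+0+0+0+0+0+0+0+0+0 mod 2 = 0
  c[14] = d·G[:,14] = (00111011001011010110000011)·(00000000001000000000000000) mod 2 = 0+0+0+0+0+0+0+0+0+0+1+0+0+0+0+0+0+0+0+0+0+0+0+0+0+0 mod 2 = 1
  c[15] = d·G[:,15] = (00111011001011010110000011)·(00000000000111111111111111) mod 2 = 0+0+0+0+0+0+0+0+0+0+0+0+1+1+0+1+0+1+1+0+0+0+0+0+1+1 mod 2 = 1
  c[16] = d·G[:,16] = (00111011001011010110000011)·(00000000000100000000000000) mod 2 = 0+0+0+0+0+0+0+0+0+0+0+0+0+0+0+0+0+0+0+0+0+0+0+0+0+0 mod 2 = 0
  c[17] = d·G[:,17] = (00111011001011010110000011)·(00000000000010000000000000) mod 2 = 0+0+0+0+0+0+0+0+0+0+0+0+1+0+0+0+0+0+0+0+0+0+0+0+0+0 mod 2 = 1
  c[18] = d·G[:,18] = (00111011001011010110000011)·(00000000000001000000000000) mod 2 = 0+0+0+0+0+0+0+0+0+0+0+0+0+1+0+0+0+0+0+0+0+0+0+0+0+0 mod 2 = 1
  c[19] = d·G[:,19] = (00111011001011010110000011)·(00000000000000100000000000) mod 2 = 0+0+0+0+0+0+0+0+0+0+0+0+0+0+0+0+0+0+0+0+0+0+0+0+0+0 mod 2 = 0
  c[20] = d·G[:,20] = (00111011001011010110000011)·(00000000000000010000000000) mod 2 = 0+0+0+0+0+0+0+0+0+0+0+0+0+0+0+1+0+0+0+0+0+0+0+0+0+0 mod 2 = 1
  c[21] = d·G[:,21] = (00111011001011010110000011)·(00000000000000001000000000) mod 2 = 0+0+0+0+0+0+0+0+0+0+0+0+0+0+0+0+0+0+0+0+0+0+0+0+0+0 mod 2 = 0
  c[22] = d·G[:,22] = (00111011001011010110000011)·(00000000000000000100000000) mod 2 = 0+0+0+0+0+0+0+0+0+0+0+0+0+0+0+0+0+1+0+0+0+0+0+0+0+0 mod 2 = 1
  c[23] = d·G[:,23] = (00111011001011010110000011)·(00000000000000000010000000) mod 2 = 0+0+0+0+0+0+0+0+0+0+0+0+0+0+0+0+0+0+1+0+0+0+0+0+0+0 mod 2 = 1
  c[24] = d·G[:,24] = (00111011001011010110000011)·(00000000000000000001000000) mod 2 = 0+0+0+0+0+0+0+0+0+0+0+0+0+0+0+0+0+0+0+0+0+0+0+0+0+0 mod 2 = 0
  c[25] = d·G[:,25] = (00111011001011010110000011)·(00000000000000000000100000) mod 2 = 0+0+0+0+0+0+0+0+0+0+0+0+0+0+0+0+0+0+0+0+0+0+0+0+0+0 mod 2 = 0
  c[26] = d·G[:,26] = (00111011001011010110000011)·(00000000000000000000010000) mod 2 = 0+0+0+0+0+0+0+0+0+0+0+0+0+0+0+0+0+0+0+0+0+0+0+0+0+0 mod 2 = 0
  c[27] = d·G[:,27] = (00111011001011010110000011)·(00000000000000000000001000) mod 2 = 0+0+0+0+0+0+0+0+0+0+0+0+0+0+0+0+0+0+0+0+0+0+0+0+0+0 mod 2 = 0
  c[28] = d·G[:,28] = (00111011001011010110000011)·(00000000000000000000000100) mod 2 = 0+0+0+0+0+0+0+0+0+0+0+0+0+0+0+0+0+0+0+0+0+0+0+0+0+0 mod 2 = 0
  c[29] = d·G[:,29] = (00111011001011010110000011)·(00000000000000000000000010) mod 2 = 0+0+0+0+0+0+0+0+0+0+0+0+0+0+0+0+0+0+0+0+0+0+0+0+1+0 mod 2 = 1
  c[30] = d·G[:,30] = (00111011001011010110000011)·(00000000000000000000000001) mod 2 = 0+0+0+0+0+0+0+0+0+0+0+0+0+0+0+0+0+0+0+0+0+0+0+0+0+1 mod 2 = 1
Codeword = 0100011110110011011010110000011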